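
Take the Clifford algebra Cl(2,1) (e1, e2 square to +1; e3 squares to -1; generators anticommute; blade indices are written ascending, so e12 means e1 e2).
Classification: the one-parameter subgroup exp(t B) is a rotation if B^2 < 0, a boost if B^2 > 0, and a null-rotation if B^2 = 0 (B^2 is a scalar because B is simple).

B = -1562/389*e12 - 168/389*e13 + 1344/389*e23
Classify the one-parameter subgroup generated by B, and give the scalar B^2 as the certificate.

B^2 term by term: the squares give (-1562/389)^2*(e12)^2 + (-168/389)^2*(e13)^2 + (1344/389)^2*(e23)^2 = 2439844/151321*(-1) + 28224/151321*(+1) + 1806336/151321*(+1) = -4 (each basis 2-blade squares to minus the product of its generators' squares); cross terms between blades sharing an index anticommute and cancel. So B^2 = -4.
Answer: rotation, certificate B^2 = -4. Note: conjugating B changes its blade decomposition but never the scalar B^2 = -4, whose sign settles the classification.


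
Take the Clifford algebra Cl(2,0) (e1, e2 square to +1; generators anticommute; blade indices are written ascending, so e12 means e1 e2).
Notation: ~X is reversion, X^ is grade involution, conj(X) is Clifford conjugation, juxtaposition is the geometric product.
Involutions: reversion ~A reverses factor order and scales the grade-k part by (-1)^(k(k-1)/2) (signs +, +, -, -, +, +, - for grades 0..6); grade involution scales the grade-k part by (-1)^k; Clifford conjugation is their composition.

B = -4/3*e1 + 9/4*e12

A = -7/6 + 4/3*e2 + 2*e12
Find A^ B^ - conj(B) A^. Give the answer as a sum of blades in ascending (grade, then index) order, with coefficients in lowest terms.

first term: -9/2 + 13/9*e1 - 8/3*e2 - 61/72*e12
second term: 9/2 + 13/9*e1 + 8/3*e2 + 61/72*e12
Answer: -9 - 16/3*e2 - 61/36*e12


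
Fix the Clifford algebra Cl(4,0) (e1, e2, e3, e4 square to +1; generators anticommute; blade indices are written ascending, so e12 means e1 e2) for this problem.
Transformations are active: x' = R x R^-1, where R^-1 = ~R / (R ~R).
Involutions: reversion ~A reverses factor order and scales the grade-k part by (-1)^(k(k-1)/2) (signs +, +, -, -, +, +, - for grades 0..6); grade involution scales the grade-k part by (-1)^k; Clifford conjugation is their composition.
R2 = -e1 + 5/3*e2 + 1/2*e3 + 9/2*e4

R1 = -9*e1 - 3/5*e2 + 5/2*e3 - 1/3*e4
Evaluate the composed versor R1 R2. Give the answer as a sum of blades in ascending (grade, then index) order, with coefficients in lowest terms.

Distribute over the terms of R1 (each basis-blade product reordered to ascending indices, repeated generators contracted through their squares):
(-9*e1) R2 = 9 - 15*e12 - 9/2*e13 - 81/2*e14
(-3/5*e2) R2 = -1 - 3/5*e12 - 3/10*e23 - 27/10*e24
(5/2*e3) R2 = 5/4 + 5/2*e13 - 25/6*e23 + 45/4*e34
(-1/3*e4) R2 = -3/2 - 1/3*e14 + 5/9*e24 + 1/6*e34
Summing the partial products and collecting blades:
Answer: 31/4 - 78/5*e12 - 2*e13 - 245/6*e14 - 67/15*e23 - 193/90*e24 + 137/12*e34


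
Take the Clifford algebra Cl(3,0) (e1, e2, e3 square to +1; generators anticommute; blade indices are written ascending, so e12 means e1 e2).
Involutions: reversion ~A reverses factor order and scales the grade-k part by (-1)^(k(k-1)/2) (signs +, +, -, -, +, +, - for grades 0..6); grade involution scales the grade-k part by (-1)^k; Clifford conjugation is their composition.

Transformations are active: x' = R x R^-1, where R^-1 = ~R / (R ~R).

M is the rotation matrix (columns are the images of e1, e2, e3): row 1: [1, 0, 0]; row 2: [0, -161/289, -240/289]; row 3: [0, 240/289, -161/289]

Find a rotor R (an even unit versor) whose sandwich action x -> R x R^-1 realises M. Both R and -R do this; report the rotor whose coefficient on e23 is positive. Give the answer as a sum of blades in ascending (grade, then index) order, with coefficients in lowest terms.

Method: write R = a + b12*e12 + b13*e13 + b23*e23 with a^2 + b12^2 + b13^2 + b23^2 = 1 (so R^-1 = ~R). Expanding the columns R e_j ~R gives tr M = 4a^2 - 1 and, from the antisymmetric part, M21 - M12 = -4a*b12, M13 - M31 = 4a*b13, M32 - M23 = -4a*b23.
Here tr M = -33/289, so a^2 = (1 + tr M)/4 = 64/289 and a = ±8/17. Taking a = 8/17: M21 - M12 = 0, M13 - M31 = 0, M32 - M23 = 480/289, giving b12 = 0, b13 = 0, b23 = -15/17, i.e. R = 8/17 - 15/17*e23.
Its e23 coefficient is negative, so report the other preimage -R.
Answer: -8/17 + 15/17*e23. Recall the cover is two-to-one: with M of trace -33/289, both preimages act alike, and the stated e23 sign chooses the sheet.


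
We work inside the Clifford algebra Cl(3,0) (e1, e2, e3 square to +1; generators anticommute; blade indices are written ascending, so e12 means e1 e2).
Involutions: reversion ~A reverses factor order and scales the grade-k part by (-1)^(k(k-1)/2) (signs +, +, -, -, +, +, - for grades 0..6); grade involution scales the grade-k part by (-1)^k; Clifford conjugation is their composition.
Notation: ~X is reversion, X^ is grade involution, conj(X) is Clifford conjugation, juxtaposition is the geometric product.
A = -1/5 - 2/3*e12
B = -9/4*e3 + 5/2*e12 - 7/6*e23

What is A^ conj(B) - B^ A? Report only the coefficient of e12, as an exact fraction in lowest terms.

first term: -5/3 - 9/20*e3 + 1/2*e12 - 7/9*e13 - 7/30*e23 - 3/2*e123
second term: 5/3 - 9/20*e3 - 1/2*e12 - 7/9*e13 + 7/30*e23 - 3/2*e123
Answer: 1


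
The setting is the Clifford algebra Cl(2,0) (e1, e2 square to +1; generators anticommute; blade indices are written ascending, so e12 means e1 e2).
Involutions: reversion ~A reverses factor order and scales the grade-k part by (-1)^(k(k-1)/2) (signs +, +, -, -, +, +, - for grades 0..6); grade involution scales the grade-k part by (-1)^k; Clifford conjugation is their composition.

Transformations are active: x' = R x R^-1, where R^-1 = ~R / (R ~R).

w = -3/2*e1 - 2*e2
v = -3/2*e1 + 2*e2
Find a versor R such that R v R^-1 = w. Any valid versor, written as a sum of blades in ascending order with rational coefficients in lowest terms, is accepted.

Since q(v) = q(w) = 25/4, the sum R = v + w = -3*e1 does the job whenever invertible.
Answer: -3*e1


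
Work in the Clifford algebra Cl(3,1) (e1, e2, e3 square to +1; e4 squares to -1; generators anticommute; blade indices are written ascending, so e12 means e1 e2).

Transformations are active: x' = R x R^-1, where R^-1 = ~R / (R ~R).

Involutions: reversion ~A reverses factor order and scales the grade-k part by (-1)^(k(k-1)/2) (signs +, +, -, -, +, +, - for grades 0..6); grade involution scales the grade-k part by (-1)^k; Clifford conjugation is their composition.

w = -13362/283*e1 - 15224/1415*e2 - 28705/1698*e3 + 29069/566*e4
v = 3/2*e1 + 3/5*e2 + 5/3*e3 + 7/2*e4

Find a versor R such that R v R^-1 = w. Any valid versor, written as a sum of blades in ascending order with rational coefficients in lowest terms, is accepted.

Why this works: both vectors square to -1544/225, so q(v) = q(w) and R = v + w = -25875/566*e1 - 2875/283*e2 - 8625/566*e3 + 15525/283*e4 carries v to w — its own direction survives, the complement (v - w)/2 flips.
Answer: -25875/566*e1 - 2875/283*e2 - 8625/566*e3 + 15525/283*e4


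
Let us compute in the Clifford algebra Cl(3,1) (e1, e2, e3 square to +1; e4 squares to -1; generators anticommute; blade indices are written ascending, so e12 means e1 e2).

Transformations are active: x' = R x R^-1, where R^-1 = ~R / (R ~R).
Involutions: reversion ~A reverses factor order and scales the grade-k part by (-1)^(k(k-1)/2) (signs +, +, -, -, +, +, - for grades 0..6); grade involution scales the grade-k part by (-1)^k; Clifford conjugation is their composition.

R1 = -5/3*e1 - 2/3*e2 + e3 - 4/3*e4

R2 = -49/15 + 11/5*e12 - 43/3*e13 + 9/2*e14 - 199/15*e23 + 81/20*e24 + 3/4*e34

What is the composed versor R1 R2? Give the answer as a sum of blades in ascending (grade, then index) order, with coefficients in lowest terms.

Distribute over the terms of R1 (each basis-blade product reordered to ascending indices, repeated generators contracted through their squares):
(-5/3*e1) R2 = 49/9*e1 - 11/3*e2 + 215/9*e3 - 15/2*e4 + 199/9*e123 - 27/4*e124 - 5/4*e134
(-2/3*e2) R2 = 22/15*e1 + 98/45*e2 + 398/45*e3 - 27/10*e4 - 86/9*e123 + 3*e124 - 1/2*e234
(e3) R2 = 43/3*e1 + 199/15*e2 - 49/15*e3 + 3/4*e4 + 11/5*e123 - 9/2*e134 - 81/20*e234
(-4/3*e4) R2 = -6*e1 - 27/5*e2 - e3 + 196/45*e4 - 44/15*e124 + 172/9*e134 + 796/45*e234
Summing the partial products and collecting blades:
Answer: 686/45*e1 + 287/45*e2 + 427/15*e3 - 917/180*e4 + 664/45*e123 - 401/60*e124 + 481/36*e134 + 473/36*e234


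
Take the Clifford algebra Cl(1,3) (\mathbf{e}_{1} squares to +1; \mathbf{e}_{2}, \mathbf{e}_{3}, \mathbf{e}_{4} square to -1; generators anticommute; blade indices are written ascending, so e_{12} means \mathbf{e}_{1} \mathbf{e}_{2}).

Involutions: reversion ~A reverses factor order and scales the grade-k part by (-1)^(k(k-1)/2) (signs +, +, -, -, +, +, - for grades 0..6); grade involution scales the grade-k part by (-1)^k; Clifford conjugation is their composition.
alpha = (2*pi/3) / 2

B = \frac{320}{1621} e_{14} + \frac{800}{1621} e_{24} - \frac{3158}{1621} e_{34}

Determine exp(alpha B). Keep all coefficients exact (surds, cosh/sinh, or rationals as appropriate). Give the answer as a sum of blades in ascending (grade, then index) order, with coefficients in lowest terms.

B^2 term by term: the squares give (\frac{320}{1621})^2*(e_{14})^2 + (\frac{800}{1621})^2*(e_{24})^2 + (-\frac{3158}{1621})^2*(e_{34})^2 = \frac{102400}{2627641}*(+1) + \frac{640000}{2627641}*(-1) + \frac{9972964}{2627641}*(-1) = -4 (each basis 2-blade squares to minus the product of its generators' squares); cross terms between blades sharing an index anticommute and cancel. So B^2 = -4.
B^2 = -4 — the series telescopes trigonometrically here: l = 2, alpha*l = \frac{2 \pi}{3}, so exp(alpha B) = cos(\frac{2 \pi}{3}) + (sin(\frac{2 \pi}{3})/2)*B = - \frac{1}{2} + (\frac{\sqrt{3}}{4})*B.
Answer: - \frac{1}{2} + \frac{80 \sqrt{3}}{1621} e_{14} + \frac{200 \sqrt{3}}{1621} e_{24} - \frac{1579 \sqrt{3}}{3242} e_{34}


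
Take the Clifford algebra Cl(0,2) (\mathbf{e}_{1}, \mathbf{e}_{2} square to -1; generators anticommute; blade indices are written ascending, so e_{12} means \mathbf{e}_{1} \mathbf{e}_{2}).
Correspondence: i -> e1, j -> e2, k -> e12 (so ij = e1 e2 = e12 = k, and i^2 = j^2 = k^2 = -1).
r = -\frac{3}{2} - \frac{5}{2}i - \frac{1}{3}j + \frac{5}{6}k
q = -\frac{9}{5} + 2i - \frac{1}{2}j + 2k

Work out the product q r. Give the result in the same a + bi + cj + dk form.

In blades: q = -\frac{9}{5} + 2 e_{1} - \frac{1}{2} e_{2} + 2 e_{12}, r = -\frac{3}{2} - \frac{5}{2} e_{1} - \frac{1}{3} e_{2} + \frac{5}{6} e_{12}.
Distribute q over r term by term (generator squares from the signature, products reordered to ascending indices): (-\frac{9}{5})*r = \frac{27}{10} + \frac{9}{2} e_{1} + \frac{3}{5} e_{2} - \frac{3}{2} e_{12}; (2 e_{1})*r = 5 - 3 e_{1} - \frac{5}{3} e_{2} - \frac{2}{3} e_{12}; (-\frac{1}{2} e_{2})*r = -\frac{1}{6} - \frac{5}{12} e_{1} + \frac{3}{4} e_{2} - \frac{5}{4} e_{12}; (2 e_{12})*r = -\frac{5}{3} + \frac{2}{3} e_{1} - 5 e_{2} - 3 e_{12}.
Sum: \frac{88}{15} + \frac{7}{4} e_{1} - \frac{319}{60} e_{2} - \frac{77}{12} e_{12}; translating back through the correspondence:
Answer: \frac{88}{15} + \frac{7}{4}i - \frac{319}{60}j - \frac{77}{12}k


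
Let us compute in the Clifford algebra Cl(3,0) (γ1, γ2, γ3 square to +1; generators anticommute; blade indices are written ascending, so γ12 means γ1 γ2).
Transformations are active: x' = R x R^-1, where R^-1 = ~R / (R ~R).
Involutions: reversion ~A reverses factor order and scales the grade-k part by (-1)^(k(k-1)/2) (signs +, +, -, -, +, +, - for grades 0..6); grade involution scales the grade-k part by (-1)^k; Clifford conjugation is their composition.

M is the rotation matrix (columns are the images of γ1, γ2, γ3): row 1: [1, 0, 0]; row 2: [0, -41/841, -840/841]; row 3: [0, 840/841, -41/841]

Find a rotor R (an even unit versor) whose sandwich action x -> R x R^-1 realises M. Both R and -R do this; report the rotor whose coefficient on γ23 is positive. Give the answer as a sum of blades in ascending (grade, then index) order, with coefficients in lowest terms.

Method: write R = a + b12*γ12 + b13*γ13 + b23*γ23 with a^2 + b12^2 + b13^2 + b23^2 = 1 (so R^-1 = ~R). Expanding the columns R e_j ~R gives tr M = 4a^2 - 1 and, from the antisymmetric part, M21 - M12 = -4a*b12, M13 - M31 = 4a*b13, M32 - M23 = -4a*b23.
Here tr M = 759/841, so a^2 = (1 + tr M)/4 = 400/841 and a = ±20/29. Taking a = 20/29: M21 - M12 = 0, M13 - M31 = 0, M32 - M23 = 1680/841, giving b12 = 0, b13 = 0, b23 = -21/29, i.e. R = 20/29 - 21/29*γ23.
Its γ23 coefficient is negative, so report the other preimage -R.
Answer: -20/29 + 21/29*γ23. Uniqueness: Spin(3) -> SO(3) maps R and -R to the same rotation of trace 759/841; fixing the sign of the γ23 coefficient removes the ambiguity.


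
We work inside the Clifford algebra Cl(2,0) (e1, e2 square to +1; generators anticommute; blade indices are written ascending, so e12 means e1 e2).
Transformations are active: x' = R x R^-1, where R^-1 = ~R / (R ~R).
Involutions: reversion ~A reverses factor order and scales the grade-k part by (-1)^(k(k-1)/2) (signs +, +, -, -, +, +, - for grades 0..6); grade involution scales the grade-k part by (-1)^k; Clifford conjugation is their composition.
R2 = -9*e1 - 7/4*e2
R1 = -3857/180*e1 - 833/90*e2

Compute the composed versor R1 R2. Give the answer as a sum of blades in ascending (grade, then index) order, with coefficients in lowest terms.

Distribute over the terms of R1 (each basis-blade product reordered to ascending indices, repeated generators contracted through their squares):
(-3857/180*e1) R2 = 3857/20 + 26999/720*e12
(-833/90*e2) R2 = 5831/360 - 833/10*e12
Summing the partial products and collecting blades:
Answer: 75257/360 - 32977/720*e12


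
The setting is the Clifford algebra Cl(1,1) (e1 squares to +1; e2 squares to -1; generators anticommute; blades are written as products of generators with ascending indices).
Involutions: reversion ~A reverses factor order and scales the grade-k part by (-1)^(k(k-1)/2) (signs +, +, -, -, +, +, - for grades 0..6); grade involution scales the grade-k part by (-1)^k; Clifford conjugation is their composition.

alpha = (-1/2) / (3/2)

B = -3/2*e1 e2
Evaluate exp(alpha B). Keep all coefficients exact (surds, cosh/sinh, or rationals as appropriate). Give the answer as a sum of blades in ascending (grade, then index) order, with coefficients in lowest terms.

B^2 = (-3/2)^2*(e1 e2)^2 = 9/4*(+1) = 9/4 (a basis 2-blade squares to minus the product of its generators' squares).
B^2 = 9/4 — the series telescopes hyperbolically here: l = 3/2, alpha*l = -1/2, so exp(alpha B) = cosh(-1/2) + (sinh(-1/2)/(3/2))*B = cosh(1/2) + (-2*sinh(1/2)/3)*B.
Answer: cosh(1/2) + sinh(1/2)*e1 e2


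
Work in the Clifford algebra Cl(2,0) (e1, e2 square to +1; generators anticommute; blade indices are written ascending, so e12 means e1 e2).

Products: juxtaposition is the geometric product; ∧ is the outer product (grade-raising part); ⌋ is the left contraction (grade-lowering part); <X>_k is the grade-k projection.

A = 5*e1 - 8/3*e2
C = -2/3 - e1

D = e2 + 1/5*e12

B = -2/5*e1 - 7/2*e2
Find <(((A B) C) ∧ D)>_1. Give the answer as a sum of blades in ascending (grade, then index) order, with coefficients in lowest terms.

step 1: 22/3 - 557/30*e12
step 2: -44/9 - 22/3*e1 - 557/30*e2 + 557/45*e12
step 3: -44/9*e2 - 374/45*e12
step 4: -44/9*e2
Answer: -44/9*e2


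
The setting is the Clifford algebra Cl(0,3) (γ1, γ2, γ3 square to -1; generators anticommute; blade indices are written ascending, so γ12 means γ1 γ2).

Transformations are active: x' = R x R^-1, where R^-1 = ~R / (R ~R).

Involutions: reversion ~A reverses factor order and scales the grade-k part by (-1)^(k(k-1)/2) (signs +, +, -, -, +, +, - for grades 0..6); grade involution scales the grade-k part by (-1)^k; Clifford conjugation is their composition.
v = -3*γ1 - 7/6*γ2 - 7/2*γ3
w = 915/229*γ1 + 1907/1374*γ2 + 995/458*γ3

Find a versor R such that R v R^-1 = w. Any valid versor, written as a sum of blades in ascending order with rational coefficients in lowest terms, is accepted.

Take R = v + w = 228/229*γ1 + 152/687*γ2 - 304/229*γ3. Because q(v) = q(w) = -407/18, conjugation by R sends v exactly to w.
Answer: 228/229*γ1 + 152/687*γ2 - 304/229*γ3


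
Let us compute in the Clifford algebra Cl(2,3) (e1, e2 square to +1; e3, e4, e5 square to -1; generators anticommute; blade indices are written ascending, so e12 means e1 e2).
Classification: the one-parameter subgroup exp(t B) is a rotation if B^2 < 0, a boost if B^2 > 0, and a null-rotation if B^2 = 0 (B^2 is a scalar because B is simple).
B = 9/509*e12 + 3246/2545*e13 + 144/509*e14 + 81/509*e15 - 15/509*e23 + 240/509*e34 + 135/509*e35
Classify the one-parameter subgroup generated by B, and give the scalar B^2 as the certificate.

B^2 term by term: the squares give (9/509)^2*(e12)^2 + (3246/2545)^2*(e13)^2 + (144/509)^2*(e14)^2 + (81/509)^2*(e15)^2 + (-15/509)^2*(e23)^2 + (240/509)^2*(e34)^2 + (135/509)^2*(e35)^2 = 81/259081*(-1) + 10536516/6477025*(+1) + 20736/259081*(+1) + 6561/259081*(+1) + 225/259081*(+1) + 57600/259081*(-1) + 18225/259081*(-1) = 36/25 (each basis 2-blade squares to minus the product of its generators' squares); cross terms between blades sharing an index anticommute and cancel; the commuting (index-disjoint) pairs give grade-4 terms 2*c*c'*(blade product), which cancel blade by blade — e1234: 4320/259081 - 4320/259081 = 0; e1235: 2430/259081 - 2430/259081 = 0; e1345: -38880/259081 + 38880/259081 = 0 — confirming B is simple. So B^2 = 36/25.
Answer: boost, certificate B^2 = 36/25. Why this suffices: the scalar 36/25 survives any versor conjugation, so its sign alone determines the class however B is presented.


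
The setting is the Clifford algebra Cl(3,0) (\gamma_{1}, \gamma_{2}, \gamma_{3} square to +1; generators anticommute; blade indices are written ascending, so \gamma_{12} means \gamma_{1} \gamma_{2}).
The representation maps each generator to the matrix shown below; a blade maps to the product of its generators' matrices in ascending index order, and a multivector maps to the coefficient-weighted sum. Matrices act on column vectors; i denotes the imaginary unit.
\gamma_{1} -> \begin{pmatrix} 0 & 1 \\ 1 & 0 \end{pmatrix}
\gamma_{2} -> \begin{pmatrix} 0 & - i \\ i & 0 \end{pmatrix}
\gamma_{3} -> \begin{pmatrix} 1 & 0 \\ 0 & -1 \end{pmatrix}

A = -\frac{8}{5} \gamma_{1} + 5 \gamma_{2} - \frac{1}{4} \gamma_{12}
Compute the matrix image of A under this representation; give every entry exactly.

Bivector images (products of the table entries): rho(\gamma_{12}) = rho(\gamma_{1})rho(\gamma_{2}) = \begin{pmatrix} i & 0 \\ 0 & - i \end{pmatrix}.
M = (-\frac{8}{5})*rho(\gamma_{1}) + (5)*rho(\gamma_{2}) + (-\frac{1}{4})*rho(\gamma_{12}), summed entrywise:
Answer: \begin{pmatrix} - \frac{i}{4} & - \frac{8}{5} - 5 i \\ - \frac{8}{5} + 5 i & \frac{i}{4} \end{pmatrix}


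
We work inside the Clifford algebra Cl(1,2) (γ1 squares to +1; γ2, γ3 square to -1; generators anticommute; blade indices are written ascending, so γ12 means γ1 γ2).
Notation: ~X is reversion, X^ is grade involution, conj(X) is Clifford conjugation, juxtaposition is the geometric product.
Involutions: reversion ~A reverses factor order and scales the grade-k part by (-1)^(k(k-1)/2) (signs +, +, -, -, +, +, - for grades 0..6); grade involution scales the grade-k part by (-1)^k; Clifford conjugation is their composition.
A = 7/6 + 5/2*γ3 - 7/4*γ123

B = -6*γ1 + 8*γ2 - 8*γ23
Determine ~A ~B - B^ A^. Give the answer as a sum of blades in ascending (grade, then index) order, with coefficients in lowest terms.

first term: -21*γ1 + 88/3*γ2 + 29*γ13 - 127/6*γ23
second term: 21*γ1 - 88/3*γ2 - 29*γ13 + 127/6*γ23
Answer: -42*γ1 + 176/3*γ2 + 58*γ13 - 127/3*γ23


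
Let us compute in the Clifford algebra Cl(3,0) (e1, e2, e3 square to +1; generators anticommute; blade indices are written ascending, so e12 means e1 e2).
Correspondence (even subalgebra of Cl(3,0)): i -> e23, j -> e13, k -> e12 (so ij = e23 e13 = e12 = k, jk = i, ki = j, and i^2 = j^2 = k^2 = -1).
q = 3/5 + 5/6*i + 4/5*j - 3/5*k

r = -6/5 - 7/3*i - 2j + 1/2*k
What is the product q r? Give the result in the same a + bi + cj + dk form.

In blades: q = 3/5 - 3/5*e12 + 4/5*e13 + 5/6*e23, r = -6/5 + 1/2*e12 - 2*e13 - 7/3*e23.
Distribute q over r term by term (generator squares from the signature, products reordered to ascending indices): (3/5)*r = -18/25 + 3/10*e12 - 6/5*e13 - 7/5*e23; (-3/5*e12)*r = 3/10 + 18/25*e12 + 7/5*e13 - 6/5*e23; (4/5*e13)*r = 8/5 + 28/15*e12 - 24/25*e13 + 2/5*e23; (5/6*e23)*r = 35/18 - 5/3*e12 - 5/12*e13 - e23.
Sum: 703/225 + 61/50*e12 - 353/300*e13 - 16/5*e23; translating back through the correspondence:
Answer: 703/225 - 16/5*i - 353/300*j + 61/50*k


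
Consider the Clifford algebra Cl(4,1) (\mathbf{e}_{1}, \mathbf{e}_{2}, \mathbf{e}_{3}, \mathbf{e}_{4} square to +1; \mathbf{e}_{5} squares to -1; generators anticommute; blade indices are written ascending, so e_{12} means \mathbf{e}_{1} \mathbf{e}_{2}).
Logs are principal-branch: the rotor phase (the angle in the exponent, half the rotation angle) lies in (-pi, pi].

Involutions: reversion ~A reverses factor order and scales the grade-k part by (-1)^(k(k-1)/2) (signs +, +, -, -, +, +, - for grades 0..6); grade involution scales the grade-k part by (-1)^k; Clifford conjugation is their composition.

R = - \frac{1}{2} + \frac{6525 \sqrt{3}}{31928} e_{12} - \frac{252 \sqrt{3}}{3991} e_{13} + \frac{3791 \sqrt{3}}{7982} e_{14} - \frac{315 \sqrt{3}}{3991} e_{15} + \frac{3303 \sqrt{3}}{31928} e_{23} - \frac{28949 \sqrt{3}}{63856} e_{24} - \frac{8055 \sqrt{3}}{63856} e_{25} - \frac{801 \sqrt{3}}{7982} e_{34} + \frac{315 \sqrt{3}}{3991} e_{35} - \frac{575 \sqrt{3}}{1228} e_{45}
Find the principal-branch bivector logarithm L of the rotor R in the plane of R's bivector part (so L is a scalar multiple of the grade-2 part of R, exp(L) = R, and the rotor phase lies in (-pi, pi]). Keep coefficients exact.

The scalar part of R is - \frac{1}{2}, so the principal-branch rotor phase is pinned; divide the bivector part by its sine to get the unit plane — L is the phase times that plane.
Concretely: cos(phase) = - \frac{1}{2} gives phase = ±\frac{2 \pi}{3}, and since phase/sin(phase) is even the sign is immaterial: L = (phase/sin(phase)) * <R>_2 = (\frac{4 \sqrt{3} \pi}{9}) * <R>_2.
Answer: \frac{2175 \pi}{7982} e_{12} - \frac{336 \pi}{3991} e_{13} + \frac{7582 \pi}{11973} e_{14} - \frac{420 \pi}{3991} e_{15} + \frac{1101 \pi}{7982} e_{23} - \frac{28949 \pi}{47892} e_{24} - \frac{2685 \pi}{15964} e_{25} - \frac{534 \pi}{3991} e_{34} + \frac{420 \pi}{3991} e_{35} - \frac{575 \pi}{921} e_{45}


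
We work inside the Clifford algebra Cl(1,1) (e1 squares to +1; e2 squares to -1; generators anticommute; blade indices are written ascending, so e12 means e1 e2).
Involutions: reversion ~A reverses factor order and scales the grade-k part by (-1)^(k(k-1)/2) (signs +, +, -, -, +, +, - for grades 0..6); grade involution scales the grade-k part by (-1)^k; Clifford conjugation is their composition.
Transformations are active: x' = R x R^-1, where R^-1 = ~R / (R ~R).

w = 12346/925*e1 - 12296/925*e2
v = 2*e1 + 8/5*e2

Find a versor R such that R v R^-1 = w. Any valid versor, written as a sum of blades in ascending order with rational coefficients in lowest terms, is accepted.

Take R = v + w = 14196/925*e1 - 10816/925*e2. Because q(v) = q(w) = 36/25, conjugation by R sends v exactly to w.
Answer: 14196/925*e1 - 10816/925*e2


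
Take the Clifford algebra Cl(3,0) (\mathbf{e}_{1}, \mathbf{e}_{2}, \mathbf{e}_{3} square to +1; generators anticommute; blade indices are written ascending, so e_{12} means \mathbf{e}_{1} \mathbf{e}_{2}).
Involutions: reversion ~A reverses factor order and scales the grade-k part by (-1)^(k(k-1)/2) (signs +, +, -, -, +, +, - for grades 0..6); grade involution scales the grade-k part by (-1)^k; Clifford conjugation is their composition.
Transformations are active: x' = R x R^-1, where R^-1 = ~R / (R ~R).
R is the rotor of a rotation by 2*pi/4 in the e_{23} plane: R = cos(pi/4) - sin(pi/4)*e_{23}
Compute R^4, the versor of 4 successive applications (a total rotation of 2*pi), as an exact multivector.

The rotor phase is half the rotation angle and phases add under composition, so 4 steps in the e_{23} plane accumulate phase 4*(pi/4) = \pi: R^4 = cos(\pi) - sin(\pi)*e_{23}.
cos(\pi) = -1 and sin(\pi) = 0, so R^4 = -1. The total rotation 2*pi is 1 full turn, so every vector returns to itself, yet the rotor is -1, on the OTHER sheet of the double cover (an odd number of 2*pi turns).
Answer: -1


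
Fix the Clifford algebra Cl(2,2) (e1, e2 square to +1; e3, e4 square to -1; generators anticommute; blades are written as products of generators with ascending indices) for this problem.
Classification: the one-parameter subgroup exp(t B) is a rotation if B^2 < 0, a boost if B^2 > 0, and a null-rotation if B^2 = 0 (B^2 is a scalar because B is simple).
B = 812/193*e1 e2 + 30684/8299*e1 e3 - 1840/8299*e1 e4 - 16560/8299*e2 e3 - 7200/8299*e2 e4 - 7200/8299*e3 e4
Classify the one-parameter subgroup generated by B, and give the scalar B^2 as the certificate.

B^2 term by term: the squares give (812/193)^2*(e1 e2)^2 + (30684/8299)^2*(e1 e3)^2 + (-1840/8299)^2*(e1 e4)^2 + (-16560/8299)^2*(e2 e3)^2 + (-7200/8299)^2*(e2 e4)^2 + (-7200/8299)^2*(e3 e4)^2 = 659344/37249*(-1) + 941507856/68873401*(+1) + 3385600/68873401*(+1) + 274233600/68873401*(+1) + 51840000/68873401*(+1) + 51840000/68873401*(-1) = 0 (each basis 2-blade squares to minus the product of its generators' squares); cross terms between blades sharing an index anticommute and cancel; the commuting (index-disjoint) pairs give grade-4 terms 2*c*c'*(blade product), which cancel blade by blade — e1 e2 e3 e4: -11692800/1601707 + 441849600/68873401 + 60940800/68873401 = 0 — confirming B is simple. So B^2 = 0.
Answer: null-rotation, certificate B^2 = 0. The invariant at work: B^2 = 0 is unchanged by conjugation, hence its sign classifies the subgroup whatever basis B is written in.


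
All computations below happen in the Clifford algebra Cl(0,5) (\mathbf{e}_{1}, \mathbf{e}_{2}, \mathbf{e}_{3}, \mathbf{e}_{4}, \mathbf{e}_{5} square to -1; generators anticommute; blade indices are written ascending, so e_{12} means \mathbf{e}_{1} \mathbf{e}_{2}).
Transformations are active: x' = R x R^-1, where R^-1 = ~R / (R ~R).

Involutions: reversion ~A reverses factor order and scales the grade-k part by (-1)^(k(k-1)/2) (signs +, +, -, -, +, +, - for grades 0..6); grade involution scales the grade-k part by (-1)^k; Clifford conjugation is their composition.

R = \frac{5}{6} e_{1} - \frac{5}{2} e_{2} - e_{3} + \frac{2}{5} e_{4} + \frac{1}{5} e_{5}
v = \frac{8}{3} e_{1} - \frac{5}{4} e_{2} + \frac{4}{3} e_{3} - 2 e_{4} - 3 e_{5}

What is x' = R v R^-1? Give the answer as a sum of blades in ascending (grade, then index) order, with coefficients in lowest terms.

~R = \frac{5}{6} e_{1} - \frac{5}{2} e_{2} - e_{3} + \frac{2}{5} e_{4} + \frac{1}{5} e_{5}, and R ~R = -\frac{733}{90}, so R^-1 = ~R / (-\frac{733}{90}).
R v = -\frac{941}{360} + \frac{45}{8} e_{12} + \frac{34}{9} e_{13} - \frac{41}{15} e_{14} - \frac{91}{30} e_{15} - \frac{55}{12} e_{23} + \frac{11}{2} e_{24} + \frac{31}{4} e_{25} + \frac{22}{15} e_{34} + \frac{41}{15} e_{35} - \frac{4}{5} e_{45}
Answer: -\frac{18751}{8796} e_{1} - \frac{260}{733} e_{2} - \frac{8687}{4398} e_{3} + \frac{8271}{3665} e_{4} + \frac{22931}{7330} e_{5}


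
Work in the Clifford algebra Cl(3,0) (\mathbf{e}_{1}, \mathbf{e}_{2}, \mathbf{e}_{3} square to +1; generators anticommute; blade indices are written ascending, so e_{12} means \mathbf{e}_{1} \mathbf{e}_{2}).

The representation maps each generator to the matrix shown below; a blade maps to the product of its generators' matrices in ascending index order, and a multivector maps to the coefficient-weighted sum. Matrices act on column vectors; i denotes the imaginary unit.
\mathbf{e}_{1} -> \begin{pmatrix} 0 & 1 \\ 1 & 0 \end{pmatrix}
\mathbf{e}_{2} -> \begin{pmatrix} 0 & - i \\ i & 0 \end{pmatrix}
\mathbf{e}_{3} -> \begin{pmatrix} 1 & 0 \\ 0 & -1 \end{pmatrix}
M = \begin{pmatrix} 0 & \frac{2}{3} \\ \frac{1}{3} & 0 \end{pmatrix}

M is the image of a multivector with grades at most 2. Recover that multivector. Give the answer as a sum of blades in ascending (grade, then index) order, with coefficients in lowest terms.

Method: 1, rho(e_{1}), rho(e_{2}), rho(e_{3}) form a trace-orthogonal basis of the 2x2 complex matrices (tr(X Y) = 2 if X = Y, else 0), so M = m0*1 + m1*rho(e_{1}) + m2*rho(e_{2}) + m3*rho(e_{3}) with m0 = tr(M)/2 = 0, m1 = tr(M rho(e_{1}))/2 = \frac{1}{2}, m2 = tr(M rho(e_{2}))/2 = \frac{i}{6}, m3 = tr(M rho(e_{3}))/2 = 0.
Multiplying table entries, the bivector images are rho(e_{12}) = i*rho(e_{3}), rho(e_{13}) = -i*rho(e_{2}), rho(e_{23}) = i*rho(e_{1}); with real blade coefficients the real parts of m0..m3 are the coefficients of 1, e_{1}, e_{2}, e_{3} and the imaginary parts give the bivectors (e_{23}: Im m1, e_{13}: -Im m2, e_{12}: Im m3).
Answer: \frac{1}{2} e_{1} - \frac{1}{6} e_{13}


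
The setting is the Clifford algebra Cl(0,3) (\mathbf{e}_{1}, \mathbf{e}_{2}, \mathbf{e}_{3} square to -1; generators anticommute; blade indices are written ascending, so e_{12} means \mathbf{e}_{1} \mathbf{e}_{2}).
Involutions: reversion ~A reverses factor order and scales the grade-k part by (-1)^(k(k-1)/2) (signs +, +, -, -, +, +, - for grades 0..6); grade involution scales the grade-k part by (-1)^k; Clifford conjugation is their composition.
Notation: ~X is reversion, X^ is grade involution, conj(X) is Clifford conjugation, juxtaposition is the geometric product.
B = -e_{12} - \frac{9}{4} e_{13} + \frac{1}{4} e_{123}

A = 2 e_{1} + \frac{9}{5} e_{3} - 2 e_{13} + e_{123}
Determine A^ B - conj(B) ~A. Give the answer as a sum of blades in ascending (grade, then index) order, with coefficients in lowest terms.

first term: -\frac{19}{4} + \frac{81}{20} e_{1} - \frac{1}{4} e_{2} - \frac{11}{2} e_{3} + \frac{9}{20} e_{12} - \frac{3}{2} e_{23} + \frac{9}{5} e_{123}
second term: -\frac{19}{4} - \frac{81}{20} e_{1} + \frac{1}{4} e_{2} + \frac{11}{2} e_{3} - \frac{9}{20} e_{12} + \frac{3}{2} e_{23} + \frac{9}{5} e_{123}
Answer: \frac{81}{10} e_{1} - \frac{1}{2} e_{2} - 11 e_{3} + \frac{9}{10} e_{12} - 3 e_{23}


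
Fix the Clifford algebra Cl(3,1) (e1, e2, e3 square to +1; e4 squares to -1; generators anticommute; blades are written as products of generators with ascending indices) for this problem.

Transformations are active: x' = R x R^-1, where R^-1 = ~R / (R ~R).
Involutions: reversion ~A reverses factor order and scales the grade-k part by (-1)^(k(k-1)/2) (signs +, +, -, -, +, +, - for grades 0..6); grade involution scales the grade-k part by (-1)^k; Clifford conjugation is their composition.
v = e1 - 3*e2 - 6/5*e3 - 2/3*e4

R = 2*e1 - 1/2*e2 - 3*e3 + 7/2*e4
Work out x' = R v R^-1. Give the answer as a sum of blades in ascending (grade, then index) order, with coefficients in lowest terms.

~R = 2*e1 - 1/2*e2 - 3*e3 + 7/2*e4, and R ~R = 1, so R^-1 = ~R / (1).
R v = 283/30 - 11/2*e1 e2 + 3/5*e1 e3 - 29/6*e1 e4 - 42/5*e2 e3 + 65/6*e2 e4 + 31/5*e3 e4
Answer: 551/15*e1 - 193/30*e2 - 277/5*e3 + 667/10*e4


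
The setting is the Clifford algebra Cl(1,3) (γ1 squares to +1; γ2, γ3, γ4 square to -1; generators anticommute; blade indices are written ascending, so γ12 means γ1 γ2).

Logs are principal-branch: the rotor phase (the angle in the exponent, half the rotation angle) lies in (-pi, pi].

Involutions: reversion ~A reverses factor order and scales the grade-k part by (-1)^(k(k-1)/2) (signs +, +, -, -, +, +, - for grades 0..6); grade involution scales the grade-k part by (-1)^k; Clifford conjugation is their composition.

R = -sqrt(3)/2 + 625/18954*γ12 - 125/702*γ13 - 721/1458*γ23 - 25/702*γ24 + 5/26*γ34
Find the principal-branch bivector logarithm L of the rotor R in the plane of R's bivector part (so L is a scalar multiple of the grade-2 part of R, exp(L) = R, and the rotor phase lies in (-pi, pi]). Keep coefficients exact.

The scalar part of R is -sqrt(3)/2, so the principal-branch rotor phase is pinned; divide the bivector part by its sine to get the unit plane — L is the phase times that plane.
Concretely: cos(phase) = -sqrt(3)/2 gives phase = ±5*pi/6, and since phase/sin(phase) is even the sign is immaterial: L = (phase/sin(phase)) * <R>_2 = (5*pi/3) * <R>_2.
Answer: 3125*pi/56862*γ12 - 625*pi/2106*γ13 - 3605*pi/4374*γ23 - 125*pi/2106*γ24 + 25*pi/78*γ34


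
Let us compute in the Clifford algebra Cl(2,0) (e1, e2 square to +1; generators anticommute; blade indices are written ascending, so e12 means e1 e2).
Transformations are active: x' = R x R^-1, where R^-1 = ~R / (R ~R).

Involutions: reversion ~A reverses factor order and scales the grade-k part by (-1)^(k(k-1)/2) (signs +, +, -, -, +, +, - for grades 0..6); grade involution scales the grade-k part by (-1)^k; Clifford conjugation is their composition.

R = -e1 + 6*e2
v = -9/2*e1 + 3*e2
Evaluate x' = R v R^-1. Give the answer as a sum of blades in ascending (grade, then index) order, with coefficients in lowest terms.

~R = -e1 + 6*e2, and R ~R = 37, so R^-1 = ~R / (37).
R v = 45/2 + 24*e12
Answer: 243/74*e1 + 159/37*e2


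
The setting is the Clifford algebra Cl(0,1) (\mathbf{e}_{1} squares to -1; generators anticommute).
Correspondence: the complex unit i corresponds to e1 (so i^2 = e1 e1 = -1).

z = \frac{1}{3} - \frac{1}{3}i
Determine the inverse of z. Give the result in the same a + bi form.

In blades: z = \frac{1}{3} - \frac{1}{3} e_{1}.
With qbar = \frac{1}{3} + \frac{1}{3} e_{1} (scalar fixed, mapped units negated), z qbar = \frac{2}{9} (the sum of squared coefficients), so z^-1 = qbar / (\frac{2}{9}) = \frac{3}{2} + \frac{3}{2} e_{1}; translating back:
Answer: \frac{3}{2} + \frac{3}{2}i


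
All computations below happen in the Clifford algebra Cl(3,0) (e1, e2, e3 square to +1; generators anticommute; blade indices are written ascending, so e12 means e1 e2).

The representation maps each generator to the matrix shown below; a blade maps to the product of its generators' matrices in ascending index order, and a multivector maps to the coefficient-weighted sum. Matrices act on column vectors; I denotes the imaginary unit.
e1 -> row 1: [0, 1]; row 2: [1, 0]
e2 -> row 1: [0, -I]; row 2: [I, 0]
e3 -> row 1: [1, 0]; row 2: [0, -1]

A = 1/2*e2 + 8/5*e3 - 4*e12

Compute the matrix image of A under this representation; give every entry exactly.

Bivector images (products of the table entries): rho(e12) = rho(e1)rho(e2) = row 1: [I, 0]; row 2: [0, -I].
M = (1/2)*rho(e2) + (8/5)*rho(e3) + (-4)*rho(e12), summed entrywise:
Answer: row 1: [8/5 - 4*I, -I/2]; row 2: [I/2, -8/5 + 4*I]


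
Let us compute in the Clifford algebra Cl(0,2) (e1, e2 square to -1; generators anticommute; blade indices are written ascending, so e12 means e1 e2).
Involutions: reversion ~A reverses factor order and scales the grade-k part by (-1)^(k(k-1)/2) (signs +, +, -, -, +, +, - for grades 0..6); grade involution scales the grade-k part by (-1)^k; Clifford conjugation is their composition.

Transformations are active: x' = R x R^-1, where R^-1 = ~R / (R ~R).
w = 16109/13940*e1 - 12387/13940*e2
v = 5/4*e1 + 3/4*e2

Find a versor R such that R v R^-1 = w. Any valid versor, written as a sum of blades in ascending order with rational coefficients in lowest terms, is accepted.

Key observation: q(v) = q(w) = -17/8 (sandwiches preserve the norm), so R = v + w = 16767/6970*e1 - 483/3485*e2 works whenever it is invertible — the component of v along it is kept and (v - w)/2 reverses, sending v to w.
Answer: 16767/6970*e1 - 483/3485*e2


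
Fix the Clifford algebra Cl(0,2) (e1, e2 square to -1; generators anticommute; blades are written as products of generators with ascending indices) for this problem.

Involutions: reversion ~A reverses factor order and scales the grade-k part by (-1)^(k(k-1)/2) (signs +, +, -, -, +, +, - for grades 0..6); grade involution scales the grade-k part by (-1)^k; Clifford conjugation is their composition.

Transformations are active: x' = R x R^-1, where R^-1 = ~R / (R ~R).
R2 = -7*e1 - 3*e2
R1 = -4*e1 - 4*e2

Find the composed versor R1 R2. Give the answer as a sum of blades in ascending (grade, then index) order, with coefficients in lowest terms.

Distribute over the terms of R1 (each basis-blade product reordered to ascending indices, repeated generators contracted through their squares):
(-4*e1) R2 = -28 + 12*e1 e2
(-4*e2) R2 = -12 - 28*e1 e2
Summing the partial products and collecting blades:
Answer: -40 - 16*e1 e2


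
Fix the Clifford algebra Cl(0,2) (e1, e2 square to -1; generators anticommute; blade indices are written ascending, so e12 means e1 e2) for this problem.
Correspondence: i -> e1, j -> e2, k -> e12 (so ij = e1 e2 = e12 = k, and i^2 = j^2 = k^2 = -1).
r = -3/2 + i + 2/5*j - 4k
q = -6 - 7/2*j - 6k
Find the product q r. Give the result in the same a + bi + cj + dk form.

In blades: q = -6 - 7/2*e2 - 6*e12, r = -3/2 + e1 + 2/5*e2 - 4*e12.
Distribute q over r term by term (generator squares from the signature, products reordered to ascending indices): (-6)*r = 9 - 6*e1 - 12/5*e2 + 24*e12; (-7/2*e2)*r = 7/5 + 14*e1 + 21/4*e2 + 7/2*e12; (-6*e12)*r = -24 + 12/5*e1 - 6*e2 + 9*e12.
Sum: -68/5 + 52/5*e1 - 63/20*e2 + 73/2*e12; translating back through the correspondence:
Answer: -68/5 + 52/5*i - 63/20*j + 73/2*k


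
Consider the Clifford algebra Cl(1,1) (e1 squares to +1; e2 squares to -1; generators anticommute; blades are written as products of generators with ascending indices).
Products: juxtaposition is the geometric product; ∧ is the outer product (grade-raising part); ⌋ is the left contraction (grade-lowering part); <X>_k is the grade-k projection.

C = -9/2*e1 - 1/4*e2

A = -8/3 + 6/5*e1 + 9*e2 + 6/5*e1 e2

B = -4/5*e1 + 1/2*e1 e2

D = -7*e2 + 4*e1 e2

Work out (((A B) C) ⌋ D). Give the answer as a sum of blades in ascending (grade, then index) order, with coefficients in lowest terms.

step 1: -9/25 + 199/30*e1 + 39/25*e2 + 88/15*e1 e2
step 2: -1473/50 + 463/150*e1 + 2649/100*e2 + 3217/600*e1 e2
step 3: 62063/300 + 2649/25*e1 + 6557/30*e2 - 2946/25*e1 e2
Answer: 62063/300 + 2649/25*e1 + 6557/30*e2 - 2946/25*e1 e2


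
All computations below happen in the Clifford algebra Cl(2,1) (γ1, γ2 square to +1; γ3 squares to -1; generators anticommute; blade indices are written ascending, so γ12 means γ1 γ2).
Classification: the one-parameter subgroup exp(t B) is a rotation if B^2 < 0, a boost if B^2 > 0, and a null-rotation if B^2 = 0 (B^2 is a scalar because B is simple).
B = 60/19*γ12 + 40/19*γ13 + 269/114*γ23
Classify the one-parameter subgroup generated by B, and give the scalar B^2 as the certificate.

B^2 term by term: the squares give (60/19)^2*(γ12)^2 + (40/19)^2*(γ13)^2 + (269/114)^2*(γ23)^2 = 3600/361*(-1) + 1600/361*(+1) + 72361/12996*(+1) = 1/36 (each basis 2-blade squares to minus the product of its generators' squares); cross terms between blades sharing an index anticommute and cancel. So B^2 = 1/36.
Answer: boost, certificate B^2 = 1/36. Why this suffices: the scalar 1/36 survives any versor conjugation, so its sign alone determines the class however B is presented.


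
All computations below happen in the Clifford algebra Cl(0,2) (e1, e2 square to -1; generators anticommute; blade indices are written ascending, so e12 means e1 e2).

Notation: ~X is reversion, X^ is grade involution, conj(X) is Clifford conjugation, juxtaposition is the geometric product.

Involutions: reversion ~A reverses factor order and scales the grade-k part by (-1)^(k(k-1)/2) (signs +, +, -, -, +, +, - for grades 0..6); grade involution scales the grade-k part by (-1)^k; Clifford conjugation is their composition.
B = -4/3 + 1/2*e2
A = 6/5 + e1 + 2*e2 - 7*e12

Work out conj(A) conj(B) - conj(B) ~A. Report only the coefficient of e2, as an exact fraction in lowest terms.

first term: -13/5 + 29/6*e1 + 31/15*e2 - 53/6*e12
second term: -3/5 - 29/6*e1 - 49/15*e2 - 53/6*e12
Answer: 16/3


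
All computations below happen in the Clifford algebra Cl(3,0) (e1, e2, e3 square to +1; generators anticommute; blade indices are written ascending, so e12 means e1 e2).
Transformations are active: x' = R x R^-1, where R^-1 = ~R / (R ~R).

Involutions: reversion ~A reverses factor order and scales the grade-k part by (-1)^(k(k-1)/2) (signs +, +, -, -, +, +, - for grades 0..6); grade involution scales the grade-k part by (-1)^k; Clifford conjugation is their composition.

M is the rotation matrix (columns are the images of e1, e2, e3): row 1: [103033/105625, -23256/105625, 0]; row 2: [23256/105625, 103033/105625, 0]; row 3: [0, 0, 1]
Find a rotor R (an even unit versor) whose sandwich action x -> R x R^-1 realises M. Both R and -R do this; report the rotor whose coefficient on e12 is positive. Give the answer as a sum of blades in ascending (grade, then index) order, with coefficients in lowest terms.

Method: write R = a + b12*e12 + b13*e13 + b23*e23 with a^2 + b12^2 + b13^2 + b23^2 = 1 (so R^-1 = ~R). Expanding the columns R e_j ~R gives tr M = 4a^2 - 1 and, from the antisymmetric part, M21 - M12 = -4a*b12, M13 - M31 = 4a*b13, M32 - M23 = -4a*b23.
Here tr M = 311691/105625, so a^2 = (1 + tr M)/4 = 104329/105625 and a = ±323/325. Taking a = 323/325: M21 - M12 = 46512/105625, M13 - M31 = 0, M32 - M23 = 0, giving b12 = -36/325, b13 = 0, b23 = 0, i.e. R = 323/325 - 36/325*e12.
Its e12 coefficient is negative, so report the other preimage -R.
Answer: -323/325 + 36/325*e12. Uniqueness: Spin(3) -> SO(3) maps R and -R to the same rotation of trace 311691/105625; fixing the sign of the e12 coefficient removes the ambiguity.
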